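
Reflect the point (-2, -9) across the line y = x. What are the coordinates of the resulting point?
(-9, -2)

Reflection across line y = x: (-2, -9) → (-9, -2)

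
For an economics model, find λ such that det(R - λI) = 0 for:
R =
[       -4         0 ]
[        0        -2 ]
λ = -4, -2

Solve det(R - λI) = 0. For a 2×2 matrix the characteristic equation is λ² - (trace)λ + det = 0.
trace(R) = a + d = -4 - 2 = -6.
det(R) = a*d - b*c = (-4)*(-2) - (0)*(0) = 8 - 0 = 8.
Characteristic equation: λ² - (-6)λ + (8) = 0.
Discriminant = (-6)² - 4*(8) = 36 - 32 = 4.
λ = (-6 ± √4) / 2 = (-6 ± 2) / 2 = -4, -2.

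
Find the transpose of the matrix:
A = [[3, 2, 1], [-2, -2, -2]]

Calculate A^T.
[[3, -2], [2, -2], [1, -2]]

The transpose sends entry (i,j) to (j,i); rows become columns.
Row 0 of A: [3, 2, 1] -> column 0 of A^T.
Row 1 of A: [-2, -2, -2] -> column 1 of A^T.
A^T = [[3, -2], [2, -2], [1, -2]]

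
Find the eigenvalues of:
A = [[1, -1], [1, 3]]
λ = 2, 2

Solve det(A - λI) = 0. For a 2×2 matrix this is λ² - (trace)λ + det = 0.
trace(A) = 1 + 3 = 4.
det(A) = (1)*(3) - (-1)*(1) = 3 + 1 = 4.
Characteristic equation: λ² - (4)λ + (4) = 0.
Discriminant: (4)² - 4*(4) = 16 - 16 = 0.
Roots: λ = (4 ± √0) / 2 = 2, 2.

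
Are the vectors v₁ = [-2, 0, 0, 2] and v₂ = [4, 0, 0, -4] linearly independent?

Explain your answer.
No, linearly dependent (v₂ = -2·v₁)

Check whether there is a scalar k with v₂ = k·v₁.
Comparing components, k = -2 satisfies -2·[-2, 0, 0, 2] = [4, 0, 0, -4].
Since v₂ is a scalar multiple of v₁, the two vectors are linearly dependent.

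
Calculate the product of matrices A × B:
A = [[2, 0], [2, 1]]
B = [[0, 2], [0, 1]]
[[0, 4], [0, 5]]

Matrix multiplication:
C[0][0] = 2×0 + 0×0 = 0
C[0][1] = 2×2 + 0×1 = 4
C[1][0] = 2×0 + 1×0 = 0
C[1][1] = 2×2 + 1×1 = 5
Result: [[0, 4], [0, 5]]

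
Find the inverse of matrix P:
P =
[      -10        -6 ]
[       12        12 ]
det(P) = -48
P⁻¹ =
[     -1/4      -1/8 ]
[      1/4      5/24 ]

For a 2×2 matrix P = [[a, b], [c, d]] with det(P) ≠ 0, P⁻¹ = (1/det(P)) * [[d, -b], [-c, a]].
det(P) = (-10)*(12) - (-6)*(12) = -120 + 72 = -48.
P⁻¹ = (1/-48) * [[12, 6], [-12, -10]].
Dividing each entry by -48 and reducing:
P⁻¹ =
[     -1/4      -1/8 ]
[      1/4      5/24 ]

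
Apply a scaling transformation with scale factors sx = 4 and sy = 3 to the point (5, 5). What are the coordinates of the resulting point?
(20, 15)

Scaling matrix:
[[4, 0], [0, 3]]
Result: (5 × 4, 5 × 3) = (20, 15)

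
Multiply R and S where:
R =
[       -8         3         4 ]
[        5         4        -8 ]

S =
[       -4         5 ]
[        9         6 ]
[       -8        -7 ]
RS =
[       27       -50 ]
[       80       105 ]

Matrix multiplication: (RS)[i][j] = sum over k of R[i][k] * S[k][j].
  (RS)[0][0] = (-8)*(-4) + (3)*(9) + (4)*(-8) = 27
  (RS)[0][1] = (-8)*(5) + (3)*(6) + (4)*(-7) = -50
  (RS)[1][0] = (5)*(-4) + (4)*(9) + (-8)*(-8) = 80
  (RS)[1][1] = (5)*(5) + (4)*(6) + (-8)*(-7) = 105
RS =
[       27       -50 ]
[       80       105 ]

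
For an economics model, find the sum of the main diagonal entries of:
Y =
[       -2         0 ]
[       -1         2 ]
tr(Y) = -2 + 2 = 0

The trace of a square matrix is the sum of its diagonal entries.
Diagonal entries of Y: Y[0][0] = -2, Y[1][1] = 2.
tr(Y) = -2 + 2 = 0.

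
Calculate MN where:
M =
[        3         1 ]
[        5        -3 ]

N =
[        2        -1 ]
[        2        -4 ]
MN =
[        8        -7 ]
[        4         7 ]

Matrix multiplication: (MN)[i][j] = sum over k of M[i][k] * N[k][j].
  (MN)[0][0] = (3)*(2) + (1)*(2) = 8
  (MN)[0][1] = (3)*(-1) + (1)*(-4) = -7
  (MN)[1][0] = (5)*(2) + (-3)*(2) = 4
  (MN)[1][1] = (5)*(-1) + (-3)*(-4) = 7
MN =
[        8        -7 ]
[        4         7 ]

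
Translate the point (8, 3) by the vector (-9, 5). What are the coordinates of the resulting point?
(-1, 8)

Translation by (-9, 5):
x' = 8 + -9 = -1
y' = 3 + 5 = 8
Homogeneous matrix: [[1, 0, -9], [0, 1, 5], [0, 0, 1]]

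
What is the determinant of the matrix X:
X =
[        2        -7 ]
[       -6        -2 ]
det(X) = -46

For a 2×2 matrix [[a, b], [c, d]], det = a*d - b*c.
det(X) = (2)*(-2) - (-7)*(-6) = -4 - 42 = -46.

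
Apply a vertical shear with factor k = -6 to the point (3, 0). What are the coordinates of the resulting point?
(3, -18)

Shear matrix for vertical shear with factor k = -6:
[[1, 0], [-6, 1]]
Result: (3, 0) → (3, -18)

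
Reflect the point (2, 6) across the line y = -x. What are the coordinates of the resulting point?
(-6, -2)

Reflection across line y = -x: (2, 6) → (-6, -2)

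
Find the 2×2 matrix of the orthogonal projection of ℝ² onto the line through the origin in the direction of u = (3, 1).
[[9/10, 3/10], [3/10, 1/10]]

The orthogonal projection onto the line spanned by a nonzero vector u = (a, b) has matrix P = (u uᵀ) / (uᵀ u) = (1/(a² + b²)) · [[a², ab], [ab, b²]].
Here u = (3, 1), so a² + b² = 9 + 1 = 10.
P = (1/10) · [[9, 3], [3, 1]] = [[9/10, 3/10], [3/10, 1/10]].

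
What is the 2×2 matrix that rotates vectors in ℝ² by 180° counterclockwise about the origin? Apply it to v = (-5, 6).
R = [[-1, 0], [0, -1]]; R·v = (5, -6)

A counterclockwise rotation by angle θ in ℝ² has matrix R(θ) = [[cos θ, -sin θ], [sin θ, cos θ]].
For θ = 180°: cos θ = -1, sin θ = 0.
R(180°) = [[-1, 0], [0, -1]].
R·v = [-1·-5 + (0)·6, 0·-5 + -1·6] = (5, -6).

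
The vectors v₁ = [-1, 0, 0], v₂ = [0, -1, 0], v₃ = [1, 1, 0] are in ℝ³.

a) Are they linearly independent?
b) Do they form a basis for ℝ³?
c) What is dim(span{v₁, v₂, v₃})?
Not independent, not a basis, dim(span) = 2

Check whether v₃ can be written as a linear combination of v₁ and v₂.
v₃ = (-1)·v₁ + (-1)·v₂ = [1, 1, 0], so the three vectors are linearly dependent.
Thus they do not form a basis for ℝ³, and dim(span{v₁, v₂, v₃}) = 2 (spanned by v₁ and v₂).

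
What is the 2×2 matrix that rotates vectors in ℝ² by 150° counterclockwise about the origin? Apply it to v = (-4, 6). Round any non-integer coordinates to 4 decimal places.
R = [[-√3/2, -1/2], [1/2, -√3/2]]; R·v = (0.4641, -7.1962)

A counterclockwise rotation by angle θ in ℝ² has matrix R(θ) = [[cos θ, -sin θ], [sin θ, cos θ]].
For θ = 150°: cos θ = -√3/2, sin θ = 1/2.
R(150°) = [[-√3/2, -1/2], [1/2, -√3/2]].
R·v = [-√3/2·-4 + (-1/2)·6, 1/2·-4 + -√3/2·6] = (0.4641, -7.1962).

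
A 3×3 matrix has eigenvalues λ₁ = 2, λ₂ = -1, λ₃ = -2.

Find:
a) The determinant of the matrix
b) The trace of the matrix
det = 4, trace = -1

Two standard eigenvalue identities:
- det(A) equals the product of the eigenvalues (counted with multiplicity).
- trace(A) equals the sum of the eigenvalues.
det(A) = (2)*(-1)*(-2) = 4.
trace(A) = 2 - 1 - 2 = -1.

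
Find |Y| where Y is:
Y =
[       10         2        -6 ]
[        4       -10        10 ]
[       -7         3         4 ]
det(Y) = -524

Expand along row 0 (cofactor expansion): det(Y) = a*(e*i - f*h) - b*(d*i - f*g) + c*(d*h - e*g), where the 3×3 is [[a, b, c], [d, e, f], [g, h, i]].
Minor M_00 = (-10)*(4) - (10)*(3) = -40 - 30 = -70.
Minor M_01 = (4)*(4) - (10)*(-7) = 16 + 70 = 86.
Minor M_02 = (4)*(3) - (-10)*(-7) = 12 - 70 = -58.
det(Y) = (10)*(-70) - (2)*(86) + (-6)*(-58) = -700 - 172 + 348 = -524.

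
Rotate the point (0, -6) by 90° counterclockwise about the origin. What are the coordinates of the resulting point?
(6, 0)

Rotation matrix R(θ) = [[cos θ, -sin θ], [sin θ, cos θ]]; for θ = 90°:
R = [[0, -1], [1, 0]]
Result: R × [0, -6]ᵀ = [0·0 + (-1)·-6, 1·0 + (0)·-6]ᵀ = (6, 0)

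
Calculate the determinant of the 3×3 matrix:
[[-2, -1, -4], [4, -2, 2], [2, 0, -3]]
-44

Expansion along first row:
det = -2·det([[-2,2],[0,-3]]) - -1·det([[4,2],[2,-3]]) + -4·det([[4,-2],[2,0]])
    = -2·(-2·-3 - 2·0) - -1·(4·-3 - 2·2) + -4·(4·0 - -2·2)
    = -2·6 - -1·-16 + -4·4
    = -12 + -16 + -16 = -44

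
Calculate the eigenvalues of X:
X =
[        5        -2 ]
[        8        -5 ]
λ = -3, 3

Solve det(X - λI) = 0. For a 2×2 matrix the characteristic equation is λ² - (trace)λ + det = 0.
trace(X) = a + d = 5 - 5 = 0.
det(X) = a*d - b*c = (5)*(-5) - (-2)*(8) = -25 + 16 = -9.
Characteristic equation: λ² - (0)λ + (-9) = 0.
Discriminant = (0)² - 4*(-9) = 0 + 36 = 36.
λ = (0 ± √36) / 2 = (0 ± 6) / 2 = -3, 3.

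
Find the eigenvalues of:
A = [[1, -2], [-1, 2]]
λ = 0, 3

Solve det(A - λI) = 0. For a 2×2 matrix this is λ² - (trace)λ + det = 0.
trace(A) = 1 + 2 = 3.
det(A) = (1)*(2) - (-2)*(-1) = 2 - 2 = 0.
Characteristic equation: λ² - (3)λ + (0) = 0.
Discriminant: (3)² - 4*(0) = 9 - 0 = 9.
Roots: λ = (3 ± √9) / 2 = 0, 3.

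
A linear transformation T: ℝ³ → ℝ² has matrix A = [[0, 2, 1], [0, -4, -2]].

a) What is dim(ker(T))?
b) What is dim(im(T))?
dim(ker) = 2, dim(im) = 1

Observe that row 2 = -2 × row 1 (so the rows are linearly dependent).
Thus rank(A) = 1 (only one linearly independent row).
dim(im(T)) = rank(A) = 1.
By the rank-nullity theorem applied to T: ℝ³ → ℝ², rank(A) + nullity(A) = 3 (the domain dimension), so dim(ker(T)) = 3 - 1 = 2.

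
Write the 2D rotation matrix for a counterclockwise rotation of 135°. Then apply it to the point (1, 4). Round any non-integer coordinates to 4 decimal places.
R = [[-√2/2, -√2/2], [√2/2, -√2/2]]; R·(1, 4) = (-3.5355, -2.1213)

Rotation matrix formula: R(θ) = [[cos θ, -sin θ], [sin θ, cos θ]]
For θ = 135°:
cos(135°) = -√2/2
sin(135°) = √2/2
R = [[-√2/2, -√2/2], [√2/2, -√2/2]]
Apply to (1, 4): [-√2/2·1 + (-√2/2)·4, √2/2·1 + -√2/2·4] = (-3.5355, -2.1213)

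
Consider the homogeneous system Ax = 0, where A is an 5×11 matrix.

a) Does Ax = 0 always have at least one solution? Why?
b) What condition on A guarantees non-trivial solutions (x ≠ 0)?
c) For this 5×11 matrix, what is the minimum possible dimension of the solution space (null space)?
a) Yes, x = 0 is always a solution. b) When A has linearly dependent columns (rank < n). c) Minimum nullity = 6.

a) x = 0 satisfies A·0 = 0, so the zero vector is always a solution.
b) Non-trivial solutions exist iff the columns of A are linearly dependent, equivalently rank(A) < n (the number of columns).
c) By rank-nullity, rank(A) + nullity(A) = n = 11. Since A has only 5 rows, rank(A) ≤ 5, so nullity(A) ≥ 11 - 5 = 6.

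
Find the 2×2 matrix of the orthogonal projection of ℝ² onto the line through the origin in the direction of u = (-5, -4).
[[25/41, 20/41], [20/41, 16/41]]

The orthogonal projection onto the line spanned by a nonzero vector u = (a, b) has matrix P = (u uᵀ) / (uᵀ u) = (1/(a² + b²)) · [[a², ab], [ab, b²]].
Here u = (-5, -4), so a² + b² = 25 + 16 = 41.
P = (1/41) · [[25, 20], [20, 16]] = [[25/41, 20/41], [20/41, 16/41]].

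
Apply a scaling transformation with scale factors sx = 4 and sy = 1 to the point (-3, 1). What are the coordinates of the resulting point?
(-12, 1)

Scaling matrix:
[[4, 0], [0, 1]]
Result: (-3 × 4, 1 × 1) = (-12, 1)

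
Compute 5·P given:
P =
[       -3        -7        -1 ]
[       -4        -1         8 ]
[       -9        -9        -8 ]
5P =
[      -15       -35        -5 ]
[      -20        -5        40 ]
[      -45       -45       -40 ]

Scalar multiplication is elementwise: (5P)[i][j] = 5 * P[i][j].
  (5P)[0][0] = 5 * (-3) = -15
  (5P)[0][1] = 5 * (-7) = -35
  (5P)[0][2] = 5 * (-1) = -5
  (5P)[1][0] = 5 * (-4) = -20
  (5P)[1][1] = 5 * (-1) = -5
  (5P)[1][2] = 5 * (8) = 40
  (5P)[2][0] = 5 * (-9) = -45
  (5P)[2][1] = 5 * (-9) = -45
  (5P)[2][2] = 5 * (-8) = -40
5P =
[      -15       -35        -5 ]
[      -20        -5        40 ]
[      -45       -45       -40 ]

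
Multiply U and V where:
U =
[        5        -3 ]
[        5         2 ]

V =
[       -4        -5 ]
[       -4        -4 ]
UV =
[       -8       -13 ]
[      -28       -33 ]

Matrix multiplication: (UV)[i][j] = sum over k of U[i][k] * V[k][j].
  (UV)[0][0] = (5)*(-4) + (-3)*(-4) = -8
  (UV)[0][1] = (5)*(-5) + (-3)*(-4) = -13
  (UV)[1][0] = (5)*(-4) + (2)*(-4) = -28
  (UV)[1][1] = (5)*(-5) + (2)*(-4) = -33
UV =
[       -8       -13 ]
[      -28       -33 ]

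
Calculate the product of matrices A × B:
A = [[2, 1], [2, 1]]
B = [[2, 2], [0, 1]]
[[4, 5], [4, 5]]

Matrix multiplication:
C[0][0] = 2×2 + 1×0 = 4
C[0][1] = 2×2 + 1×1 = 5
C[1][0] = 2×2 + 1×0 = 4
C[1][1] = 2×2 + 1×1 = 5
Result: [[4, 5], [4, 5]]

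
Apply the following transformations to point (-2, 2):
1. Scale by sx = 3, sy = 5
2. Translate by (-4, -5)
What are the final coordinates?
(-10, 5)

Step 1: Scale (-2, 2) by (sx, sy) = (3, 5) → (-6, 10)
Step 2: Translate by (-4, -5) → (-10, 5)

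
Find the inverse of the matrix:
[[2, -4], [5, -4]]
[[-1/3, 1/3], [-5/12, 1/6]]

For [[a,b],[c,d]], inverse = (1/det)·[[d,-b],[-c,a]]
det = 2·-4 - -4·5 = 12
Inverse = (1/12)·[[-4, 4], [-5, 2]]
        = [[-1/3, 1/3], [-5/12, 1/6]]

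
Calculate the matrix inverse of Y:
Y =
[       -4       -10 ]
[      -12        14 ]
det(Y) = -176
Y⁻¹ =
[    -7/88     -5/88 ]
[    -3/44      1/44 ]

For a 2×2 matrix Y = [[a, b], [c, d]] with det(Y) ≠ 0, Y⁻¹ = (1/det(Y)) * [[d, -b], [-c, a]].
det(Y) = (-4)*(14) - (-10)*(-12) = -56 - 120 = -176.
Y⁻¹ = (1/-176) * [[14, 10], [12, -4]].
Dividing each entry by -176 and reducing:
Y⁻¹ =
[    -7/88     -5/88 ]
[    -3/44      1/44 ]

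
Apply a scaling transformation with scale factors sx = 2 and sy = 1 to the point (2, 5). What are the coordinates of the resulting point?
(4, 5)

Scaling matrix:
[[2, 0], [0, 1]]
Result: (2 × 2, 5 × 1) = (4, 5)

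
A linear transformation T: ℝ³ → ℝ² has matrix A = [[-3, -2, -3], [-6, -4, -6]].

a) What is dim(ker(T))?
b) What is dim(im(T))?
dim(ker) = 2, dim(im) = 1

Observe that row 2 = 2 × row 1 (so the rows are linearly dependent).
Thus rank(A) = 1 (only one linearly independent row).
dim(im(T)) = rank(A) = 1.
By the rank-nullity theorem applied to T: ℝ³ → ℝ², rank(A) + nullity(A) = 3 (the domain dimension), so dim(ker(T)) = 3 - 1 = 2.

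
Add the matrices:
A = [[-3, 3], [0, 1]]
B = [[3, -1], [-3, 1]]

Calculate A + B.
[[0, 2], [-3, 2]]

Add corresponding elements:
(-3)+(3)=0
(3)+(-1)=2
(0)+(-3)=-3
(1)+(1)=2
A + B = [[0, 2], [-3, 2]]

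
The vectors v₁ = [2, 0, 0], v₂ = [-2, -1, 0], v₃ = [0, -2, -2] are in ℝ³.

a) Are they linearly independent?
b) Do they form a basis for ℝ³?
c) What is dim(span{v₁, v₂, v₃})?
Yes independent, yes basis, dim = 3

Stack v₁, v₂, v₃ as rows of a 3×3 matrix.
[[2, 0, 0]; [-2, -1, 0]; [0, -2, -2]] is already lower triangular with nonzero diagonal entries (2, -1, -2), so its determinant is the product of the diagonal entries, det = (2)·(-1)·(-2) = 4 ≠ 0, and the rows are linearly independent.
Three linearly independent vectors in ℝ³ form a basis for ℝ³, so dim(span{v₁,v₂,v₃}) = 3.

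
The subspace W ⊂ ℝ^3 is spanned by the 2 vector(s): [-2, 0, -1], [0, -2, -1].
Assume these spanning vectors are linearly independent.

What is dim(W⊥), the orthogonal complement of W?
dim(W⊥) = 1

For any subspace W of ℝ^n, dim(W) + dim(W⊥) = n (the whole-space dimension).
Here the given 2 vectors are linearly independent, so dim(W) = 2.
Thus dim(W⊥) = n - dim(W) = 3 - 2 = 1.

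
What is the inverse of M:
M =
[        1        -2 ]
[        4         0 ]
det(M) = 8
M⁻¹ =
[        0       1/4 ]
[     -1/2       1/8 ]

For a 2×2 matrix M = [[a, b], [c, d]] with det(M) ≠ 0, M⁻¹ = (1/det(M)) * [[d, -b], [-c, a]].
det(M) = (1)*(0) - (-2)*(4) = 0 + 8 = 8.
M⁻¹ = (1/8) * [[0, 2], [-4, 1]].
Dividing each entry by 8 and reducing:
M⁻¹ =
[        0       1/4 ]
[     -1/2       1/8 ]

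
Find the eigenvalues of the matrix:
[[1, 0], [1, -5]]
λ = -5 and λ = 1

Characteristic equation: det(A - λI) = 0
λ² - (trace)λ + (det) = 0
λ² - (-4)λ + (-5) = 0
λ² + 4λ - 5 = 0
Solving: λ = -5, 1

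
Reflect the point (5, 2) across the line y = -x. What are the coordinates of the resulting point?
(-2, -5)

Reflection across line y = -x: (5, 2) → (-2, -5)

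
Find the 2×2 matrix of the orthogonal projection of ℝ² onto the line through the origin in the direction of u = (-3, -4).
[[9/25, 12/25], [12/25, 16/25]]

The orthogonal projection onto the line spanned by a nonzero vector u = (a, b) has matrix P = (u uᵀ) / (uᵀ u) = (1/(a² + b²)) · [[a², ab], [ab, b²]].
Here u = (-3, -4), so a² + b² = 9 + 16 = 25.
P = (1/25) · [[9, 12], [12, 16]] = [[9/25, 12/25], [12/25, 16/25]].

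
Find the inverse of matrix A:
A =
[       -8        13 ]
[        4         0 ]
det(A) = -52
A⁻¹ =
[        0       1/4 ]
[     1/13      2/13 ]

For a 2×2 matrix A = [[a, b], [c, d]] with det(A) ≠ 0, A⁻¹ = (1/det(A)) * [[d, -b], [-c, a]].
det(A) = (-8)*(0) - (13)*(4) = 0 - 52 = -52.
A⁻¹ = (1/-52) * [[0, -13], [-4, -8]].
Dividing each entry by -52 and reducing:
A⁻¹ =
[        0       1/4 ]
[     1/13      2/13 ]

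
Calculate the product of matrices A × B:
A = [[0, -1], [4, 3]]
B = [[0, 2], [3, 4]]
[[-3, -4], [9, 20]]

Matrix multiplication:
C[0][0] = 0×0 + -1×3 = -3
C[0][1] = 0×2 + -1×4 = -4
C[1][0] = 4×0 + 3×3 = 9
C[1][1] = 4×2 + 3×4 = 20
Result: [[-3, -4], [9, 20]]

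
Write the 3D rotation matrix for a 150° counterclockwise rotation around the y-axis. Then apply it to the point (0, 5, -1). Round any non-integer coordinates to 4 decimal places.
R = [[-√3/2, 0, 1/2], [0, 1, 0], [-1/2, 0, -√3/2]]; R·(0, 5, -1) = (-0.5000, 5.0000, 0.8660)

Rotation matrix for 150° around y-axis:
cos(150°) = -√3/2, sin(150°) = 1/2
R = [[-√3/2, 0, 1/2], [0, 1, 0], [-1/2, 0, -√3/2]]
Apply to (0, 5, -1): R·[0, 5, -1]ᵀ = (-0.5000, 5.0000, 0.8660)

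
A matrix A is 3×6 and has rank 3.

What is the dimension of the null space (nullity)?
3

The rank-nullity theorem for an m×n matrix states:
rank(A) + nullity(A) = n (the number of columns).
Here n = 6 and rank(A) = 3, so nullity(A) = 6 - 3 = 3.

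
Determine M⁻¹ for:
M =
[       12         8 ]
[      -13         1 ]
det(M) = 116
M⁻¹ =
[    1/116     -2/29 ]
[   13/116      3/29 ]

For a 2×2 matrix M = [[a, b], [c, d]] with det(M) ≠ 0, M⁻¹ = (1/det(M)) * [[d, -b], [-c, a]].
det(M) = (12)*(1) - (8)*(-13) = 12 + 104 = 116.
M⁻¹ = (1/116) * [[1, -8], [13, 12]].
Dividing each entry by 116 and reducing:
M⁻¹ =
[    1/116     -2/29 ]
[   13/116      3/29 ]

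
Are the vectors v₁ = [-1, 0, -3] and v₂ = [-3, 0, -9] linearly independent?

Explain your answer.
No, linearly dependent (v₂ = 3·v₁)

Check whether there is a scalar k with v₂ = k·v₁.
Comparing components, k = 3 satisfies 3·[-1, 0, -3] = [-3, 0, -9].
Since v₂ is a scalar multiple of v₁, the two vectors are linearly dependent.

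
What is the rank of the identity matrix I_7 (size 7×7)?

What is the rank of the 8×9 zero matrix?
rank(I_7) = 7, rank(0) = 0

The identity I_7 has 7 columns that are the standard basis vectors e_1, …, e_7. These are linearly independent, so all 7 columns are pivots and rank(I_7) = 7.
The 8×9 zero matrix has every entry zero, so every row is the zero row and there are no pivots; rank(0) = 0.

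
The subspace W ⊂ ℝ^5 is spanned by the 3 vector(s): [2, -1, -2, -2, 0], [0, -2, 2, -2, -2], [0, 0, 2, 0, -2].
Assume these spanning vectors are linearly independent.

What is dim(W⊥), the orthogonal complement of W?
dim(W⊥) = 2

For any subspace W of ℝ^n, dim(W) + dim(W⊥) = n (the whole-space dimension).
Here the given 3 vectors are linearly independent, so dim(W) = 3.
Thus dim(W⊥) = n - dim(W) = 5 - 3 = 2.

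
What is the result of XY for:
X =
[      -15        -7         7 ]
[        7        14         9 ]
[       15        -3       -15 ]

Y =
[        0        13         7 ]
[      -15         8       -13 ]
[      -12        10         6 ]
XY =
[       21      -181        28 ]
[     -318       293       -79 ]
[      225        21        54 ]

Matrix multiplication: (XY)[i][j] = sum over k of X[i][k] * Y[k][j].
  (XY)[0][0] = (-15)*(0) + (-7)*(-15) + (7)*(-12) = 21
  (XY)[0][1] = (-15)*(13) + (-7)*(8) + (7)*(10) = -181
  (XY)[0][2] = (-15)*(7) + (-7)*(-13) + (7)*(6) = 28
  (XY)[1][0] = (7)*(0) + (14)*(-15) + (9)*(-12) = -318
  (XY)[1][1] = (7)*(13) + (14)*(8) + (9)*(10) = 293
  (XY)[1][2] = (7)*(7) + (14)*(-13) + (9)*(6) = -79
  (XY)[2][0] = (15)*(0) + (-3)*(-15) + (-15)*(-12) = 225
  (XY)[2][1] = (15)*(13) + (-3)*(8) + (-15)*(10) = 21
  (XY)[2][2] = (15)*(7) + (-3)*(-13) + (-15)*(6) = 54
XY =
[       21      -181        28 ]
[     -318       293       -79 ]
[      225        21        54 ]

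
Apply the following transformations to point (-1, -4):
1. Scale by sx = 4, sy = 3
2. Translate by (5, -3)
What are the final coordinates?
(1, -15)

Step 1: Scale (-1, -4) by (sx, sy) = (4, 3) → (-4, -12)
Step 2: Translate by (5, -3) → (1, -15)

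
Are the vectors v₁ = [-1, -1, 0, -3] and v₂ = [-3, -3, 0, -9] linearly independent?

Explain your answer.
No, linearly dependent (v₂ = 3·v₁)

Check whether there is a scalar k with v₂ = k·v₁.
Comparing components, k = 3 satisfies 3·[-1, -1, 0, -3] = [-3, -3, 0, -9].
Since v₂ is a scalar multiple of v₁, the two vectors are linearly dependent.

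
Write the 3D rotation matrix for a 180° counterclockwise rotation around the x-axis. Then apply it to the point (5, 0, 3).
R = [[1, 0, 0], [0, -1, 0], [0, 0, -1]]; R·(5, 0, 3) = (5, 0, -3)

Rotation matrix for 180° around x-axis:
cos(180°) = -1, sin(180°) = 0
R = [[1, 0, 0], [0, -1, 0], [0, 0, -1]]
Apply to (5, 0, 3): R·[5, 0, 3]ᵀ = (5, 0, -3)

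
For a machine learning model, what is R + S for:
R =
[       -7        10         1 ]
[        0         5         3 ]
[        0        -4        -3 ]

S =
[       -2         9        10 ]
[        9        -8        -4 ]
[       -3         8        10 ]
R + S =
[       -9        19        11 ]
[        9        -3        -1 ]
[       -3         4         7 ]

Matrix addition is elementwise: (R+S)[i][j] = R[i][j] + S[i][j].
  (R+S)[0][0] = (-7) + (-2) = -9
  (R+S)[0][1] = (10) + (9) = 19
  (R+S)[0][2] = (1) + (10) = 11
  (R+S)[1][0] = (0) + (9) = 9
  (R+S)[1][1] = (5) + (-8) = -3
  (R+S)[1][2] = (3) + (-4) = -1
  (R+S)[2][0] = (0) + (-3) = -3
  (R+S)[2][1] = (-4) + (8) = 4
  (R+S)[2][2] = (-3) + (10) = 7
R + S =
[       -9        19        11 ]
[        9        -3        -1 ]
[       -3         4         7 ]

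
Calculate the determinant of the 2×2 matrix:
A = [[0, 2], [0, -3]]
0

For A = [[a, b], [c, d]], det(A) = a*d - b*c.
det(A) = (0)*(-3) - (2)*(0) = 0 - 0 = 0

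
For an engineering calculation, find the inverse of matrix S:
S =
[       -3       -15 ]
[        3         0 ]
det(S) = 45
S⁻¹ =
[        0       1/3 ]
[    -1/15     -1/15 ]

For a 2×2 matrix S = [[a, b], [c, d]] with det(S) ≠ 0, S⁻¹ = (1/det(S)) * [[d, -b], [-c, a]].
det(S) = (-3)*(0) - (-15)*(3) = 0 + 45 = 45.
S⁻¹ = (1/45) * [[0, 15], [-3, -3]].
Dividing each entry by 45 and reducing:
S⁻¹ =
[        0       1/3 ]
[    -1/15     -1/15 ]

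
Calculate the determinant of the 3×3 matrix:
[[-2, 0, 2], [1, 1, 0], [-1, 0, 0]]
2

Expansion along first row:
det = -2·det([[1,0],[0,0]]) - 0·det([[1,0],[-1,0]]) + 2·det([[1,1],[-1,0]])
    = -2·(1·0 - 0·0) - 0·(1·0 - 0·-1) + 2·(1·0 - 1·-1)
    = -2·0 - 0·0 + 2·1
    = 0 + 0 + 2 = 2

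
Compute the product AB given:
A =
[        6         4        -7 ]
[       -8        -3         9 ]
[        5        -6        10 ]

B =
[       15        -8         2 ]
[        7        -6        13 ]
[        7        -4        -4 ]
AB =
[       69       -44        92 ]
[      -78        46       -91 ]
[      103       -44      -108 ]

Matrix multiplication: (AB)[i][j] = sum over k of A[i][k] * B[k][j].
  (AB)[0][0] = (6)*(15) + (4)*(7) + (-7)*(7) = 69
  (AB)[0][1] = (6)*(-8) + (4)*(-6) + (-7)*(-4) = -44
  (AB)[0][2] = (6)*(2) + (4)*(13) + (-7)*(-4) = 92
  (AB)[1][0] = (-8)*(15) + (-3)*(7) + (9)*(7) = -78
  (AB)[1][1] = (-8)*(-8) + (-3)*(-6) + (9)*(-4) = 46
  (AB)[1][2] = (-8)*(2) + (-3)*(13) + (9)*(-4) = -91
  (AB)[2][0] = (5)*(15) + (-6)*(7) + (10)*(7) = 103
  (AB)[2][1] = (5)*(-8) + (-6)*(-6) + (10)*(-4) = -44
  (AB)[2][2] = (5)*(2) + (-6)*(13) + (10)*(-4) = -108
AB =
[       69       -44        92 ]
[      -78        46       -91 ]
[      103       -44      -108 ]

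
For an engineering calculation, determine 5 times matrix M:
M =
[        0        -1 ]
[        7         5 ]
5M =
[        0        -5 ]
[       35        25 ]

Scalar multiplication is elementwise: (5M)[i][j] = 5 * M[i][j].
  (5M)[0][0] = 5 * (0) = 0
  (5M)[0][1] = 5 * (-1) = -5
  (5M)[1][0] = 5 * (7) = 35
  (5M)[1][1] = 5 * (5) = 25
5M =
[        0        -5 ]
[       35        25 ]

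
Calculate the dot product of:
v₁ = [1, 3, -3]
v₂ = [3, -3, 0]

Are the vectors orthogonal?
-6, No

The dot product is the sum of products of corresponding components.
v₁·v₂ = (1)*(3) + (3)*(-3) + (-3)*(0) = 3 - 9 + 0 = -6.
Two vectors are orthogonal iff their dot product is 0; here the dot product is -6, so the vectors are not orthogonal.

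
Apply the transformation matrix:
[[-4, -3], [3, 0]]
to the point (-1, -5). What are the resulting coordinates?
(19, -3)

Matrix multiplication:
[[-4, -3], [3, 0]] × [-1, -5]ᵀ
= [-4×-1 + -3×-5, 3×-1 + 0×-5]ᵀ
= [19.0000, -3.0000]ᵀ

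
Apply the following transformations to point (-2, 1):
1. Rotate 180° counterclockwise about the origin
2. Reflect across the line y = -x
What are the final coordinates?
(1, -2)

Step 1: Rotate 180° → (2, -1)
Step 2: Reflect across the line y = -x → (1, -2)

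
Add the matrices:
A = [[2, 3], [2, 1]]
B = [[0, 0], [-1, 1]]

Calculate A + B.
[[2, 3], [1, 2]]

Add corresponding elements:
(2)+(0)=2
(3)+(0)=3
(2)+(-1)=1
(1)+(1)=2
A + B = [[2, 3], [1, 2]]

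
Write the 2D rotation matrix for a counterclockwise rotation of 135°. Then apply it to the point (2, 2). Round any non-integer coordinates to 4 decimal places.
R = [[-√2/2, -√2/2], [√2/2, -√2/2]]; R·(2, 2) = (-2.8284, 0.0000)

Rotation matrix formula: R(θ) = [[cos θ, -sin θ], [sin θ, cos θ]]
For θ = 135°:
cos(135°) = -√2/2
sin(135°) = √2/2
R = [[-√2/2, -√2/2], [√2/2, -√2/2]]
Apply to (2, 2): [-√2/2·2 + (-√2/2)·2, √2/2·2 + -√2/2·2] = (-2.8284, 0.0000)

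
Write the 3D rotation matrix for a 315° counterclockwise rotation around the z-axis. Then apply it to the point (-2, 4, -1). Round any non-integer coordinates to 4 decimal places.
R = [[√2/2, √2/2, 0], [-√2/2, √2/2, 0], [0, 0, 1]]; R·(-2, 4, -1) = (1.4142, 4.2426, -1.0000)

Rotation matrix for 315° around z-axis:
cos(315°) = √2/2, sin(315°) = -√2/2
R = [[√2/2, √2/2, 0], [-√2/2, √2/2, 0], [0, 0, 1]]
Apply to (-2, 4, -1): R·[-2, 4, -1]ᵀ = (1.4142, 4.2426, -1.0000)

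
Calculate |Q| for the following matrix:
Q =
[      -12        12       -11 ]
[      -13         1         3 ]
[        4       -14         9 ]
det(Q) = -1022

Expand along row 0 (cofactor expansion): det(Q) = a*(e*i - f*h) - b*(d*i - f*g) + c*(d*h - e*g), where the 3×3 is [[a, b, c], [d, e, f], [g, h, i]].
Minor M_00 = (1)*(9) - (3)*(-14) = 9 + 42 = 51.
Minor M_01 = (-13)*(9) - (3)*(4) = -117 - 12 = -129.
Minor M_02 = (-13)*(-14) - (1)*(4) = 182 - 4 = 178.
det(Q) = (-12)*(51) - (12)*(-129) + (-11)*(178) = -612 + 1548 - 1958 = -1022.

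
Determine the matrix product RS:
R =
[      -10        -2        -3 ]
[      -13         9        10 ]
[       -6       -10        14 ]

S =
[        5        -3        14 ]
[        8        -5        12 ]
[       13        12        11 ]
RS =
[     -105         4      -197 ]
[      137       114        36 ]
[       72       236       -50 ]

Matrix multiplication: (RS)[i][j] = sum over k of R[i][k] * S[k][j].
  (RS)[0][0] = (-10)*(5) + (-2)*(8) + (-3)*(13) = -105
  (RS)[0][1] = (-10)*(-3) + (-2)*(-5) + (-3)*(12) = 4
  (RS)[0][2] = (-10)*(14) + (-2)*(12) + (-3)*(11) = -197
  (RS)[1][0] = (-13)*(5) + (9)*(8) + (10)*(13) = 137
  (RS)[1][1] = (-13)*(-3) + (9)*(-5) + (10)*(12) = 114
  (RS)[1][2] = (-13)*(14) + (9)*(12) + (10)*(11) = 36
  (RS)[2][0] = (-6)*(5) + (-10)*(8) + (14)*(13) = 72
  (RS)[2][1] = (-6)*(-3) + (-10)*(-5) + (14)*(12) = 236
  (RS)[2][2] = (-6)*(14) + (-10)*(12) + (14)*(11) = -50
RS =
[     -105         4      -197 ]
[      137       114        36 ]
[       72       236       -50 ]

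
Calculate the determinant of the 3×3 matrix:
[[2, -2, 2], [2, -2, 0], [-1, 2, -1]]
4

Expansion along first row:
det = 2·det([[-2,0],[2,-1]]) - -2·det([[2,0],[-1,-1]]) + 2·det([[2,-2],[-1,2]])
    = 2·(-2·-1 - 0·2) - -2·(2·-1 - 0·-1) + 2·(2·2 - -2·-1)
    = 2·2 - -2·-2 + 2·2
    = 4 + -4 + 4 = 4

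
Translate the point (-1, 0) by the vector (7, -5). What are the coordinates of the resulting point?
(6, -5)

Translation by (7, -5):
x' = -1 + 7 = 6
y' = 0 + -5 = -5
Homogeneous matrix: [[1, 0, 7], [0, 1, -5], [0, 0, 1]]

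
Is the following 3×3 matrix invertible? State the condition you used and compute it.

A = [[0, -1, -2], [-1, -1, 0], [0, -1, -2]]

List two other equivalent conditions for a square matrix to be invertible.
No, not invertible; det(A) = 0 (two rows are equal, so the rows are linearly dependent). Equivalent conditions (failing for this A): rank(A) < 3; Ax = 0 has non-trivial solutions; 0 is an eigenvalue; the columns are linearly dependent.

To check invertibility, compute det(A).
In this matrix, row 0 and the last row are identical, so one row is a scalar multiple of another and the rows are linearly dependent.
A matrix with linearly dependent rows has det = 0 and is not invertible.
Equivalent failed conditions:
- rank(A) < 3.
- Ax = 0 has non-trivial solutions.
- 0 is an eigenvalue.
- The columns are linearly dependent.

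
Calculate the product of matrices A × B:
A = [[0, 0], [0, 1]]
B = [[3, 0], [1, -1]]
[[0, 0], [1, -1]]

Matrix multiplication:
C[0][0] = 0×3 + 0×1 = 0
C[0][1] = 0×0 + 0×-1 = 0
C[1][0] = 0×3 + 1×1 = 1
C[1][1] = 0×0 + 1×-1 = -1
Result: [[0, 0], [1, -1]]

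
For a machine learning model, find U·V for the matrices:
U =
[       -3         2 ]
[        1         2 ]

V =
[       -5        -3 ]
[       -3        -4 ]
UV =
[        9         1 ]
[      -11       -11 ]

Matrix multiplication: (UV)[i][j] = sum over k of U[i][k] * V[k][j].
  (UV)[0][0] = (-3)*(-5) + (2)*(-3) = 9
  (UV)[0][1] = (-3)*(-3) + (2)*(-4) = 1
  (UV)[1][0] = (1)*(-5) + (2)*(-3) = -11
  (UV)[1][1] = (1)*(-3) + (2)*(-4) = -11
UV =
[        9         1 ]
[      -11       -11 ]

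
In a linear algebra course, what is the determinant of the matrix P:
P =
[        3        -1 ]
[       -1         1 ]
det(P) = 2

For a 2×2 matrix [[a, b], [c, d]], det = a*d - b*c.
det(P) = (3)*(1) - (-1)*(-1) = 3 - 1 = 2.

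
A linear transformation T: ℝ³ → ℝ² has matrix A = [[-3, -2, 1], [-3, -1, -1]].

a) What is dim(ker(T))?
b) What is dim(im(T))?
dim(ker) = 1, dim(im) = 2

The two rows are not scalar multiples of one another (no single k satisfies row 2 = k × row 1), so they are linearly independent.
Thus rank(A) = 2.
dim(im(T)) = rank(A) = 2.
By the rank-nullity theorem applied to T: ℝ³ → ℝ², rank(A) + nullity(A) = 3 (the domain dimension), so dim(ker(T)) = 3 - 2 = 1.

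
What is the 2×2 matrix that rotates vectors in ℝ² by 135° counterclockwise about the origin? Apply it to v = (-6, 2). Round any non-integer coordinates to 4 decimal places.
R = [[-√2/2, -√2/2], [√2/2, -√2/2]]; R·v = (2.8284, -5.6569)

A counterclockwise rotation by angle θ in ℝ² has matrix R(θ) = [[cos θ, -sin θ], [sin θ, cos θ]].
For θ = 135°: cos θ = -√2/2, sin θ = √2/2.
R(135°) = [[-√2/2, -√2/2], [√2/2, -√2/2]].
R·v = [-√2/2·-6 + (-√2/2)·2, √2/2·-6 + -√2/2·2] = (2.8284, -5.6569).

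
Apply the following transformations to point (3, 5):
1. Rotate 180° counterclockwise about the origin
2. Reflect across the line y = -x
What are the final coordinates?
(5, 3)

Step 1: Rotate 180° → (-3, -5)
Step 2: Reflect across the line y = -x → (5, 3)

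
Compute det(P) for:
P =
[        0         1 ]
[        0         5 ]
det(P) = 0

For a 2×2 matrix [[a, b], [c, d]], det = a*d - b*c.
det(P) = (0)*(5) - (1)*(0) = 0 - 0 = 0.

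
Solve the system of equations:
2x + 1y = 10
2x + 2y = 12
x = 4, y = 2

Use elimination (row reduction):
Equation 1: 2x + 1y = 10.
Equation 2: 2x + 2y = 12.
Multiply Eq1 by 2 and Eq2 by 2: 4x + 2y = 20;  4x + 4y = 24.
Subtract: (2)y = 4, so y = 2.
Back-substitute into Eq1: 2x + 1*(2) = 10, so x = 4.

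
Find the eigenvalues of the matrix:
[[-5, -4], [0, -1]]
λ = -5 and λ = -1

Characteristic equation: det(A - λI) = 0
λ² - (trace)λ + (det) = 0
λ² - (-6)λ + (5) = 0
λ² + 6λ + 5 = 0
Solving: λ = -5, -1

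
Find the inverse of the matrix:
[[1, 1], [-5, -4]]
[[-4, -1], [5, 1]]

For [[a,b],[c,d]], inverse = (1/det)·[[d,-b],[-c,a]]
det = 1·-4 - 1·-5 = 1
Inverse = (1/1)·[[-4, -1], [5, 1]]
        = [[-4, -1], [5, 1]]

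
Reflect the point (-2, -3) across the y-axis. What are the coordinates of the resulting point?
(2, -3)

Reflection across y-axis: (-2, -3) → (2, -3)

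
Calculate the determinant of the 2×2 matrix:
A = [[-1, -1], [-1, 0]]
-1

For A = [[a, b], [c, d]], det(A) = a*d - b*c.
det(A) = (-1)*(0) - (-1)*(-1) = 0 - 1 = -1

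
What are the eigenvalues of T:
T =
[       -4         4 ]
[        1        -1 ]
λ = -5, 0

Solve det(T - λI) = 0. For a 2×2 matrix the characteristic equation is λ² - (trace)λ + det = 0.
trace(T) = a + d = -4 - 1 = -5.
det(T) = a*d - b*c = (-4)*(-1) - (4)*(1) = 4 - 4 = 0.
Characteristic equation: λ² - (-5)λ + (0) = 0.
Discriminant = (-5)² - 4*(0) = 25 - 0 = 25.
λ = (-5 ± √25) / 2 = (-5 ± 5) / 2 = -5, 0.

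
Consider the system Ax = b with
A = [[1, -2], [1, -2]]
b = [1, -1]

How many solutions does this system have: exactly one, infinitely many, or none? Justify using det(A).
No solution

det(A) = (1)*(-2) - (-2)*(1) = 0, so A is singular.
The column space of A is span(column 1) = span([1, 1]).
b = [1, -1] is not a scalar multiple of column 1, so b ∉ column space and the system is inconsistent — no solution.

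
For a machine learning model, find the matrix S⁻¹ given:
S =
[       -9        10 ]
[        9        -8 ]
det(S) = -18
S⁻¹ =
[      4/9       5/9 ]
[      1/2       1/2 ]

For a 2×2 matrix S = [[a, b], [c, d]] with det(S) ≠ 0, S⁻¹ = (1/det(S)) * [[d, -b], [-c, a]].
det(S) = (-9)*(-8) - (10)*(9) = 72 - 90 = -18.
S⁻¹ = (1/-18) * [[-8, -10], [-9, -9]].
Dividing each entry by -18 and reducing:
S⁻¹ =
[      4/9       5/9 ]
[      1/2       1/2 ]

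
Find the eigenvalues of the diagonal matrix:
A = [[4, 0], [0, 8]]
λ₁ = 4, λ₂ = 8

The characteristic polynomial of A is det(A - λI) = (4 - λ)(8 - λ) = 0.
The roots are λ = 4 and λ = 8, so the eigenvalues are the diagonal entries.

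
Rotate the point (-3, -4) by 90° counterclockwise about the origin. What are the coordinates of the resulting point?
(4, -3)

Rotation matrix R(θ) = [[cos θ, -sin θ], [sin θ, cos θ]]; for θ = 90°:
R = [[0, -1], [1, 0]]
Result: R × [-3, -4]ᵀ = [0·-3 + (-1)·-4, 1·-3 + (0)·-4]ᵀ = (4, -3)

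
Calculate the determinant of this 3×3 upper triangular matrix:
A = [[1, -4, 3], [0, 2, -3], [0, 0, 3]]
6

The determinant of a triangular matrix is the product of its diagonal entries (the off-diagonal entries above the diagonal do not affect it).
det(A) = (1) * (2) * (3) = 6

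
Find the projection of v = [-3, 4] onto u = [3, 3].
[1/2, 1/2]

The projection of v onto u is proj_u(v) = ((v·u) / (u·u)) · u.
v·u = (-3)*(3) + (4)*(3) = 3.
u·u = (3)*(3) + (3)*(3) = 18.
coefficient = 3 / 18 = 1/6.
proj_u(v) = 1/6 · [3, 3] = [1/2, 1/2].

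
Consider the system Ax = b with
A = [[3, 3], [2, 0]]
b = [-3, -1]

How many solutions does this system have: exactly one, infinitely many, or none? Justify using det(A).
Exactly one solution

Compute det(A) = (3)*(0) - (3)*(2) = -6.
Because det(A) ≠ 0, A is invertible and Ax = b has a unique solution for every b (here x = A⁻¹ b).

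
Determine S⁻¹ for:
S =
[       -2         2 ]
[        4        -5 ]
det(S) = 2
S⁻¹ =
[     -5/2        -1 ]
[       -2        -1 ]

For a 2×2 matrix S = [[a, b], [c, d]] with det(S) ≠ 0, S⁻¹ = (1/det(S)) * [[d, -b], [-c, a]].
det(S) = (-2)*(-5) - (2)*(4) = 10 - 8 = 2.
S⁻¹ = (1/2) * [[-5, -2], [-4, -2]].
Dividing each entry by 2 and reducing:
S⁻¹ =
[     -5/2        -1 ]
[       -2        -1 ]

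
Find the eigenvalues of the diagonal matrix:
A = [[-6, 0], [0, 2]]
λ₁ = -6, λ₂ = 2

The characteristic polynomial of A is det(A - λI) = (-6 - λ)(2 - λ) = 0.
The roots are λ = -6 and λ = 2, so the eigenvalues are the diagonal entries.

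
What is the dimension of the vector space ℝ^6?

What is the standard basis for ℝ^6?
Dimension = 6; standard basis = {e_1, e_2, e_3, …, e_6}

ℝ^6 is the space of 6-tuples of real numbers; its dimension is 6.
The standard basis consists of 6 vectors: e_1, e_2, e_3, …, e_6, where e_i is the vector with 1 in position i and 0 elsewhere.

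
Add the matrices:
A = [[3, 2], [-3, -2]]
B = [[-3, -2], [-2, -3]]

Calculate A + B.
[[0, 0], [-5, -5]]

Add corresponding elements:
(3)+(-3)=0
(2)+(-2)=0
(-3)+(-2)=-5
(-2)+(-3)=-5
A + B = [[0, 0], [-5, -5]]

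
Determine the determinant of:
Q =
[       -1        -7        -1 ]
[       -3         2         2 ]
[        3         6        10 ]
det(Q) = -236

Expand along row 0 (cofactor expansion): det(Q) = a*(e*i - f*h) - b*(d*i - f*g) + c*(d*h - e*g), where the 3×3 is [[a, b, c], [d, e, f], [g, h, i]].
Minor M_00 = (2)*(10) - (2)*(6) = 20 - 12 = 8.
Minor M_01 = (-3)*(10) - (2)*(3) = -30 - 6 = -36.
Minor M_02 = (-3)*(6) - (2)*(3) = -18 - 6 = -24.
det(Q) = (-1)*(8) - (-7)*(-36) + (-1)*(-24) = -8 - 252 + 24 = -236.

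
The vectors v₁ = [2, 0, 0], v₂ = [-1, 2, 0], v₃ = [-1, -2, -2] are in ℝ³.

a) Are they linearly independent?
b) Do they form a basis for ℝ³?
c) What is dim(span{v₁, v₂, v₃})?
Yes independent, yes basis, dim = 3

Stack v₁, v₂, v₃ as rows of a 3×3 matrix.
[[2, 0, 0]; [-1, 2, 0]; [-1, -2, -2]] is already lower triangular with nonzero diagonal entries (2, 2, -2), so its determinant is the product of the diagonal entries, det = (2)·(2)·(-2) = -8 ≠ 0, and the rows are linearly independent.
Three linearly independent vectors in ℝ³ form a basis for ℝ³, so dim(span{v₁,v₂,v₃}) = 3.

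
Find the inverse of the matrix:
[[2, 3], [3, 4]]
[[-4, 3], [3, -2]]

For [[a,b],[c,d]], inverse = (1/det)·[[d,-b],[-c,a]]
det = 2·4 - 3·3 = -1
Inverse = (1/-1)·[[4, -3], [-3, 2]]
        = [[-4, 3], [3, -2]]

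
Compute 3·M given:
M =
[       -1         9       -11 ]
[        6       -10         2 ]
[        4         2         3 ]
3M =
[       -3        27       -33 ]
[       18       -30         6 ]
[       12         6         9 ]

Scalar multiplication is elementwise: (3M)[i][j] = 3 * M[i][j].
  (3M)[0][0] = 3 * (-1) = -3
  (3M)[0][1] = 3 * (9) = 27
  (3M)[0][2] = 3 * (-11) = -33
  (3M)[1][0] = 3 * (6) = 18
  (3M)[1][1] = 3 * (-10) = -30
  (3M)[1][2] = 3 * (2) = 6
  (3M)[2][0] = 3 * (4) = 12
  (3M)[2][1] = 3 * (2) = 6
  (3M)[2][2] = 3 * (3) = 9
3M =
[       -3        27       -33 ]
[       18       -30         6 ]
[       12         6         9 ]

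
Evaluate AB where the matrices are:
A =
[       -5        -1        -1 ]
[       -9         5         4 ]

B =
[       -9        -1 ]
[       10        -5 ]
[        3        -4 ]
AB =
[       32        14 ]
[      143       -32 ]

Matrix multiplication: (AB)[i][j] = sum over k of A[i][k] * B[k][j].
  (AB)[0][0] = (-5)*(-9) + (-1)*(10) + (-1)*(3) = 32
  (AB)[0][1] = (-5)*(-1) + (-1)*(-5) + (-1)*(-4) = 14
  (AB)[1][0] = (-9)*(-9) + (5)*(10) + (4)*(3) = 143
  (AB)[1][1] = (-9)*(-1) + (5)*(-5) + (4)*(-4) = -32
AB =
[       32        14 ]
[      143       -32 ]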